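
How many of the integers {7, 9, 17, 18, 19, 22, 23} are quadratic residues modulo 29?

(7/29) = +1 → QR.
(9/29) = +1 → QR.
(17/29) = -1 → non-residue.
(18/29) = -1 → non-residue.
(19/29) = -1 → non-residue.
(22/29) = +1 → QR.
(23/29) = +1 → QR.
Total quadratic residues among the 7: 4.

4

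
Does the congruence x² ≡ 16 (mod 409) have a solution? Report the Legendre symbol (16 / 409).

Euler's criterion: (16/409) ≡ 16^204 (mod 409).
16^2 ≡ 256 (mod 409)
16^4 ≡ 96 (mod 409)
16^8 ≡ 218 (mod 409)
16^16 ≡ 80 (mod 409)
16^32 ≡ 265 (mod 409)
16^64 ≡ 286 (mod 409)
16^128 ≡ 405 (mod 409)
16^204 = 16^(128+64+8+4) ≡ 1 (mod 409).
Result is 1, so (16/409) = 1.

1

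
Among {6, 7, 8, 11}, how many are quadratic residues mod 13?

(6/13) = -1 → non-residue.
(7/13) = -1 → non-residue.
(8/13) = -1 → non-residue.
(11/13) = -1 → non-residue.
Total quadratic residues among the 4: 0.

0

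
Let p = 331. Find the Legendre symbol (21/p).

1

Euler's criterion: (21/331) ≡ 21^165 (mod 331).
21^2 ≡ 110 (mod 331)
21^4 ≡ 184 (mod 331)
21^8 ≡ 94 (mod 331)
21^16 ≡ 230 (mod 331)
21^32 ≡ 271 (mod 331)
21^64 ≡ 290 (mod 331)
21^128 ≡ 26 (mod 331)
21^165 = 21^(128+32+4+1) ≡ 1 (mod 331).
Result is 1, so (21/331) = 1.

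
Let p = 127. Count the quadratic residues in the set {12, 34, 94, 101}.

(12/127) = -1 → non-residue.
(34/127) = +1 → QR.
(94/127) = +1 → QR.
(101/127) = -1 → non-residue.
Total quadratic residues among the 4: 2.

2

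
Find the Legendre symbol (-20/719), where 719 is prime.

Euler's criterion: (-20/719) ≡ 699^359 (mod 719).
699^2 ≡ 400 (mod 719)
699^4 ≡ 382 (mod 719)
699^8 ≡ 686 (mod 719)
699^16 ≡ 370 (mod 719)
699^32 ≡ 290 (mod 719)
699^64 ≡ 696 (mod 719)
699^128 ≡ 529 (mod 719)
699^256 ≡ 150 (mod 719)
699^359 = 699^(256+64+32+4+2+1) ≡ 718 (mod 719).
Result is 718 ≡ −1, so (-20/719) = −1.

-1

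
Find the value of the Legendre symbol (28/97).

Euler's criterion: (28/97) ≡ 28^48 (mod 97).
28^2 ≡ 8 (mod 97)
28^4 ≡ 64 (mod 97)
28^8 ≡ 22 (mod 97)
28^16 ≡ 96 (mod 97)
28^32 ≡ 1 (mod 97)
28^48 = 28^(32+16) ≡ 96 (mod 97).
Result is 96 ≡ −1, so (28/97) = −1.

-1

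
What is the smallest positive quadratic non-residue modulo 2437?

(2/2437) = −1, so 2 is the smallest positive non-residue mod 2437.

2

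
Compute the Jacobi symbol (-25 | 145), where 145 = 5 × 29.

0

First reduce: -25 ≡ 120 (mod 145).
Pull out 2^3: since 145 ≡ 1 (mod 8), (2/145) = +1, so (2/145)^3 = +1.
Reciprocity: 15 ≡ 3 and 145 ≡ 1 (mod 4), so (15/145) = +(145/15).
Reduce top mod 15: now compute (10/15).
Pull out 2: since 15 ≡ 7 (mod 8), (2/15) = +1.
Reciprocity: 5 ≡ 1 and 15 ≡ 3 (mod 4), so (5/15) = +(15/5).
Reduce top mod 5: now compute (0/5).
Top reduces to 0: gcd > 1, so the symbol is 0.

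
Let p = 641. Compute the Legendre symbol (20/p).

1

Pull out 2^2: since 641 ≡ 1 (mod 8), (2/641) = +1, so (2/641)^2 = +1.
Reciprocity: 5 ≡ 1 and 641 ≡ 1 (mod 4), so (5/641) = +(641/5).
Reduce top mod 5: now compute (1/5).
Reached (1/5) = 1. Collecting the sign flips along the way, the symbol is +1.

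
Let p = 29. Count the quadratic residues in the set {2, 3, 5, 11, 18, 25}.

(2/29) = -1 → non-residue.
(3/29) = -1 → non-residue.
(5/29) = +1 → QR.
(11/29) = -1 → non-residue.
(18/29) = -1 → non-residue.
(25/29) = +1 → QR.
Total quadratic residues among the 6: 2.

2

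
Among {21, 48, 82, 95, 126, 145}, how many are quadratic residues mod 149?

3

(21/149) = -1 → non-residue.
(48/149) = -1 → non-residue.
(82/149) = +1 → QR.
(95/149) = +1 → QR.
(126/149) = -1 → non-residue.
(145/149) = +1 → QR.
Total quadratic residues among the 6: 3.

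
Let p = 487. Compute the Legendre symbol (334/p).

Pull out 2: since 487 ≡ 7 (mod 8), (2/487) = +1.
Reciprocity: 167 ≡ 3 and 487 ≡ 3 (mod 4), so (167/487) = −(487/167).
Reduce top mod 167: now compute (153/167).
Reciprocity: 153 ≡ 1 and 167 ≡ 3 (mod 4), so (153/167) = +(167/153).
Reduce top mod 153: now compute (14/153).
Pull out 2: since 153 ≡ 1 (mod 8), (2/153) = +1.
Reciprocity: 7 ≡ 3 and 153 ≡ 1 (mod 4), so (7/153) = +(153/7).
Reduce top mod 7: now compute (6/7).
Pull out 2: since 7 ≡ 7 (mod 8), (2/7) = +1.
Reciprocity: 3 ≡ 3 and 7 ≡ 3 (mod 4), so (3/7) = −(7/3).
Reduce top mod 3: now compute (1/3).
Reached (1/3) = 1. Collecting the sign flips along the way, the symbol is +1.

1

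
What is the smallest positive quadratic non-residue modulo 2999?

(2/2999) = +1, so 2 is a residue.
(3/2999) = +1, so 3 is a residue.
(4/2999) = +1, so 4 is a residue.
(5/2999) = +1, so 5 is a residue.
(6/2999) = +1, so 6 is a residue.
(7/2999) = +1, so 7 is a residue.
(8/2999) = +1, so 8 is a residue.
(9/2999) = +1, so 9 is a residue.
(10/2999) = +1, so 10 is a residue.
(11/2999) = +1, so 11 is a residue.
(12/2999) = +1, so 12 is a residue.
(13/2999) = +1, so 13 is a residue.
(14/2999) = +1, so 14 is a residue.
(15/2999) = +1, so 15 is a residue.
(16/2999) = +1, so 16 is a residue.
(17/2999) = −1, so 17 is the smallest positive non-residue mod 2999.

17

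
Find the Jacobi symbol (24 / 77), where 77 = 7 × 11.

1

Pull out 2^3: since 77 ≡ 5 (mod 8), (2/77) = -1, so (2/77)^3 = -1.
Reciprocity: 3 ≡ 3 and 77 ≡ 1 (mod 4), so (3/77) = +(77/3).
Reduce top mod 3: now compute (2/3).
Pull out 2: since 3 ≡ 3 (mod 8), (2/3) = -1.
Reached (1/3) = 1. Collecting the sign flips along the way, the symbol is +1.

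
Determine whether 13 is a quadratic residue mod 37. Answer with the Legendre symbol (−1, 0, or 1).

Euler's criterion: (13/37) ≡ 13^18 (mod 37).
13^2 ≡ 21 (mod 37)
13^4 ≡ 34 (mod 37)
13^8 ≡ 9 (mod 37)
13^16 ≡ 7 (mod 37)
13^18 = 13^(16+2) ≡ 36 (mod 37).
Result is 36 ≡ −1, so (13/37) = −1.

-1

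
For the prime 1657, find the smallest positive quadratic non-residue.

(2/1657) = +1, so 2 is a residue.
(3/1657) = +1, so 3 is a residue.
(4/1657) = +1, so 4 is a residue.
(5/1657) = −1, so 5 is the smallest positive non-residue mod 1657.

5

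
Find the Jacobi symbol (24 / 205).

-1

Pull out 2^3: since 205 ≡ 5 (mod 8), (2/205) = -1, so (2/205)^3 = -1.
Reciprocity: 3 ≡ 3 and 205 ≡ 1 (mod 4), so (3/205) = +(205/3).
Reduce top mod 3: now compute (1/3).
Reached (1/3) = 1. Collecting the sign flips along the way, the symbol is -1.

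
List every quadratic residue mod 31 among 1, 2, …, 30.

1 2 4 5 7 8 9 10 14 16 18 19 20 25 28

Square k = 1,…,15 (k and 31−k give the same square):
1²=1, 2²=4, 3²=9, 4²=16, 5²=25, 6²≡5, 7²≡18, 8²≡2, 9²≡19, 10²≡7, 11²≡28, 12²≡20, 13²≡14, 14²≡10, 15²≡8 (mod 31).
So the quadratic residues mod 31 are {1, 2, 4, 5, 7, 8, 9, 10, 14, 16, 18, 19, 20, 25, 28}.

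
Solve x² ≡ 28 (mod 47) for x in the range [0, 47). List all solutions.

13, 34

Since 47 ≡ 3 (mod 4), a square root of 28 is 28^((47+1)/4) = 28^12 mod 47.
Repeated squaring: 28^2≡32, 28^4≡37, 28^8≡6 (mod 47).
28^12 = 28^(8+4) ≡ 34 (mod 47).
Check: 34² = 1156 ≡ 28 (mod 47). The two roots are 13 and 34.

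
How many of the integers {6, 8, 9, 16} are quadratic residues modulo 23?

(6/23) = +1 → QR.
(8/23) = +1 → QR.
(9/23) = +1 → QR.
(16/23) = +1 → QR.
Total quadratic residues among the 4: 4.

4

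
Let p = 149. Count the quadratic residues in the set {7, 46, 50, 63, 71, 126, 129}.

4

(7/149) = +1 → QR.
(46/149) = +1 → QR.
(50/149) = -1 → non-residue.
(63/149) = +1 → QR.
(71/149) = -1 → non-residue.
(126/149) = -1 → non-residue.
(129/149) = +1 → QR.
Total quadratic residues among the 7: 4.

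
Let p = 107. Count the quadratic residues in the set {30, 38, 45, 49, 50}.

(30/107) = +1 → QR.
(38/107) = -1 → non-residue.
(45/107) = -1 → non-residue.
(49/107) = +1 → QR.
(50/107) = -1 → non-residue.
Total quadratic residues among the 5: 2.

2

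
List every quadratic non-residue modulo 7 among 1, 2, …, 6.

Square k = 1,…,3 (k and 7−k give the same square):
1²=1, 2²=4, 3²≡2 (mod 7).
The residues are {1, 2, 4}; the non-residues are the remaining 3 nonzero classes.

3,5,6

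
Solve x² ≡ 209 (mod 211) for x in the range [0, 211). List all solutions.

Since 211 ≡ 3 (mod 4), a square root of 209 is 209^((211+1)/4) = 209^53 mod 211.
Repeated squaring: 209^2≡4, 209^4≡16, 209^8≡45, 209^16≡126, 209^32≡51 (mod 211).
209^53 = 209^(32+16+4+1) ≡ 93 (mod 211).
Check: 93² = 8649 ≡ 209 (mod 211). The two roots are 93 and 118.

93, 118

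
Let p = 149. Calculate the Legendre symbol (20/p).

Pull out 2^2: since 149 ≡ 5 (mod 8), (2/149) = -1, so (2/149)^2 = +1.
Reciprocity: 5 ≡ 1 and 149 ≡ 1 (mod 4), so (5/149) = +(149/5).
Reduce top mod 5: now compute (4/5).
Pull out 2^2: since 5 ≡ 5 (mod 8), (2/5) = -1, so (2/5)^2 = +1.
Reached (1/5) = 1. Collecting the sign flips along the way, the symbol is +1.

1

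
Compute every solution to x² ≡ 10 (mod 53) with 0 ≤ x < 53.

53 ≡ 1 (mod 4), so we find a root by search.
Trying successive values, 13² = 169 ≡ 10 (mod 53). The other root is 53 − 13 = 40.

13, 40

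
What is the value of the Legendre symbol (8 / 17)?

Pull out 2^3: since 17 ≡ 1 (mod 8), (2/17) = +1, so (2/17)^3 = +1.
Reached (1/17) = 1. Collecting the sign flips along the way, the symbol is +1.

1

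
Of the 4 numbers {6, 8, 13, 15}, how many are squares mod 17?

(6/17) = -1 → non-residue.
(8/17) = +1 → QR.
(13/17) = +1 → QR.
(15/17) = +1 → QR.
Total quadratic residues among the 4: 3.

3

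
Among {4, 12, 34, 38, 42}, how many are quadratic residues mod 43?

(4/43) = +1 → QR.
(12/43) = -1 → non-residue.
(34/43) = -1 → non-residue.
(38/43) = +1 → QR.
(42/43) = -1 → non-residue.
Total quadratic residues among the 5: 2.

2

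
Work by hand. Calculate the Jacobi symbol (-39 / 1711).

-1

First reduce: -39 ≡ 1672 (mod 1711).
Pull out 2^3: since 1711 ≡ 7 (mod 8), (2/1711) = +1, so (2/1711)^3 = +1.
Reciprocity: 209 ≡ 1 and 1711 ≡ 3 (mod 4), so (209/1711) = +(1711/209).
Reduce top mod 209: now compute (39/209).
Reciprocity: 39 ≡ 3 and 209 ≡ 1 (mod 4), so (39/209) = +(209/39).
Reduce top mod 39: now compute (14/39).
Pull out 2: since 39 ≡ 7 (mod 8), (2/39) = +1.
Reciprocity: 7 ≡ 3 and 39 ≡ 3 (mod 4), so (7/39) = −(39/7).
Reduce top mod 7: now compute (4/7).
Pull out 2^2: since 7 ≡ 7 (mod 8), (2/7) = +1, so (2/7)^2 = +1.
Reached (1/7) = 1. Collecting the sign flips along the way, the symbol is -1.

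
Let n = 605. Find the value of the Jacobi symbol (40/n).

0

Pull out 2^3: since 605 ≡ 5 (mod 8), (2/605) = -1, so (2/605)^3 = -1.
Reciprocity: 5 ≡ 1 and 605 ≡ 1 (mod 4), so (5/605) = +(605/5).
Reduce top mod 5: now compute (0/5).
Top reduces to 0: gcd > 1, so the symbol is 0.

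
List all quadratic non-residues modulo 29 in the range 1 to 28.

2 3 8 10 11 12 14 15 17 18 19 21 26 27

Square k = 1,…,14 (k and 29−k give the same square):
1²=1, 2²=4, 3²=9, 4²=16, 5²=25, 6²≡7, 7²≡20, 8²≡6, 9²≡23, 10²≡13, 11²≡5, 12²≡28, 13²≡24, 14²≡22 (mod 29).
The residues are {1, 4, 5, 6, 7, 9, 13, 16, 20, 22, 23, 24, 25, 28}; the non-residues are the remaining 14 nonzero classes.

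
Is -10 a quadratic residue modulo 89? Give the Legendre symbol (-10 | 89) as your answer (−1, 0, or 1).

1

First reduce: -10 ≡ 79 (mod 89).
Reciprocity: 79 ≡ 3 and 89 ≡ 1 (mod 4), so (79/89) = +(89/79).
Reduce top mod 79: now compute (10/79).
Pull out 2: since 79 ≡ 7 (mod 8), (2/79) = +1.
Reciprocity: 5 ≡ 1 and 79 ≡ 3 (mod 4), so (5/79) = +(79/5).
Reduce top mod 5: now compute (4/5).
Pull out 2^2: since 5 ≡ 5 (mod 8), (2/5) = -1, so (2/5)^2 = +1.
Reached (1/5) = 1. Collecting the sign flips along the way, the symbol is +1.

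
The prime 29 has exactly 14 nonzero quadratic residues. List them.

Square k = 1,…,14 (k and 29−k give the same square):
1²=1, 2²=4, 3²=9, 4²=16, 5²=25, 6²≡7, 7²≡20, 8²≡6, 9²≡23, 10²≡13, 11²≡5, 12²≡28, 13²≡24, 14²≡22 (mod 29).
So the quadratic residues mod 29 are {1, 4, 5, 6, 7, 9, 13, 16, 20, 22, 23, 24, 25, 28}.

1, 4, 5, 6, 7, 9, 13, 16, 20, 22, 23, 24, 25, 28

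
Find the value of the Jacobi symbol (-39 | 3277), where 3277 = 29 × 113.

1

First reduce: -39 ≡ 3238 (mod 3277).
Pull out 2: since 3277 ≡ 5 (mod 8), (2/3277) = -1.
Reciprocity: 1619 ≡ 3 and 3277 ≡ 1 (mod 4), so (1619/3277) = +(3277/1619).
Reduce top mod 1619: now compute (39/1619).
Reciprocity: 39 ≡ 3 and 1619 ≡ 3 (mod 4), so (39/1619) = −(1619/39).
Reduce top mod 39: now compute (20/39).
Pull out 2^2: since 39 ≡ 7 (mod 8), (2/39) = +1, so (2/39)^2 = +1.
Reciprocity: 5 ≡ 1 and 39 ≡ 3 (mod 4), so (5/39) = +(39/5).
Reduce top mod 5: now compute (4/5).
Pull out 2^2: since 5 ≡ 5 (mod 8), (2/5) = -1, so (2/5)^2 = +1.
Reached (1/5) = 1. Collecting the sign flips along the way, the symbol is +1.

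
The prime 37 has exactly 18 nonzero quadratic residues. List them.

Square k = 1,…,18 (k and 37−k give the same square):
1²=1, 2²=4, 3²=9, 4²=16, 5²=25, 6²=36, 7²≡12, 8²≡27, 9²≡7, 10²≡26, 11²≡10, 12²≡33, 13²≡21, 14²≡11, 15²≡3, 16²≡34, 17²≡30, 18²≡28 (mod 37).
So the quadratic residues mod 37 are {1, 3, 4, 7, 9, 10, 11, 12, 16, 21, 25, 26, 27, 28, 30, 33, 34, 36}.

1,3,4,7,9,10,11,12,16,21,25,26,27,28,30,33,34,36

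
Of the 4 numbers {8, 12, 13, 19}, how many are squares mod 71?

(8/71) = +1 → QR.
(12/71) = +1 → QR.
(13/71) = -1 → non-residue.
(19/71) = +1 → QR.
Total quadratic residues among the 4: 3.

3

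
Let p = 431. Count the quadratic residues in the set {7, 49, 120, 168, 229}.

(7/431) = -1 → non-residue.
(49/431) = +1 → QR.
(120/431) = +1 → QR.
(168/431) = -1 → non-residue.
(229/431) = +1 → QR.
Total quadratic residues among the 5: 3.

3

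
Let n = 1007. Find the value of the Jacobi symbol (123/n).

1

Reciprocity: 123 ≡ 3 and 1007 ≡ 3 (mod 4), so (123/1007) = −(1007/123).
Reduce top mod 123: now compute (23/123).
Reciprocity: 23 ≡ 3 and 123 ≡ 3 (mod 4), so (23/123) = −(123/23).
Reduce top mod 23: now compute (8/23).
Pull out 2^3: since 23 ≡ 7 (mod 8), (2/23) = +1, so (2/23)^3 = +1.
Reached (1/23) = 1. Collecting the sign flips along the way, the symbol is +1.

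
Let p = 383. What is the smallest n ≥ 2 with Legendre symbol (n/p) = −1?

(2/383) = +1, so 2 is a residue.
(3/383) = +1, so 3 is a residue.
(4/383) = +1, so 4 is a residue.
(5/383) = −1, so 5 is the smallest positive non-residue mod 383.

5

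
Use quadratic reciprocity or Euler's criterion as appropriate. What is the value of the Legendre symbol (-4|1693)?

1

First reduce: -4 ≡ 1689 (mod 1693).
Reciprocity: 1689 ≡ 1 and 1693 ≡ 1 (mod 4), so (1689/1693) = +(1693/1689).
Reduce top mod 1689: now compute (4/1689).
Pull out 2^2: since 1689 ≡ 1 (mod 8), (2/1689) = +1, so (2/1689)^2 = +1.
Reached (1/1689) = 1. Collecting the sign flips along the way, the symbol is +1.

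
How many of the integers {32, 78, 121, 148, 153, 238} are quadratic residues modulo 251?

(32/251) = -1 → non-residue.
(78/251) = -1 → non-residue.
(121/251) = +1 → QR.
(148/251) = -1 → non-residue.
(153/251) = +1 → QR.
(238/251) = -1 → non-residue.
Total quadratic residues among the 6: 2.

2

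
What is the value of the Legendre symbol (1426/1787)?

Pull out 2: since 1787 ≡ 3 (mod 8), (2/1787) = -1.
Reciprocity: 713 ≡ 1 and 1787 ≡ 3 (mod 4), so (713/1787) = +(1787/713).
Reduce top mod 713: now compute (361/713).
Reciprocity: 361 ≡ 1 and 713 ≡ 1 (mod 4), so (361/713) = +(713/361).
Reduce top mod 361: now compute (352/361).
Pull out 2^5: since 361 ≡ 1 (mod 8), (2/361) = +1, so (2/361)^5 = +1.
Reciprocity: 11 ≡ 3 and 361 ≡ 1 (mod 4), so (11/361) = +(361/11).
Reduce top mod 11: now compute (9/11).
Reciprocity: 9 ≡ 1 and 11 ≡ 3 (mod 4), so (9/11) = +(11/9).
Reduce top mod 9: now compute (2/9).
Pull out 2: since 9 ≡ 1 (mod 8), (2/9) = +1.
Reached (1/9) = 1. Collecting the sign flips along the way, the symbol is -1.

-1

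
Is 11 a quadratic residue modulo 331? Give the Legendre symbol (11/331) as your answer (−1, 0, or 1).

-1

Euler's criterion: (11/331) ≡ 11^165 (mod 331).
11^2 ≡ 121 (mod 331)
11^4 ≡ 77 (mod 331)
11^8 ≡ 302 (mod 331)
11^16 ≡ 179 (mod 331)
11^32 ≡ 265 (mod 331)
11^64 ≡ 53 (mod 331)
11^128 ≡ 161 (mod 331)
11^165 = 11^(128+32+4+1) ≡ 330 (mod 331).
Result is 330 ≡ −1, so (11/331) = −1.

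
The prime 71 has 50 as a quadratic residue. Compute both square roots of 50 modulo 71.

Since 71 ≡ 3 (mod 4), a square root of 50 is 50^((71+1)/4) = 50^18 mod 71.
Repeated squaring: 50^2≡15, 50^4≡12, 50^8≡2, 50^16≡4 (mod 71).
50^18 = 50^(16+2) ≡ 60 (mod 71).
Check: 60² = 3600 ≡ 50 (mod 71). The two roots are 11 and 60.

11, 60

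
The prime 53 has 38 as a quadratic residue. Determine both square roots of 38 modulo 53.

53 ≡ 1 (mod 4), so we find a root by search.
Trying successive values, 12² = 144 ≡ 38 (mod 53). The other root is 53 − 12 = 41.

12, 41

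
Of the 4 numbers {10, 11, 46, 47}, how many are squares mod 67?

2

(10/67) = +1 → QR.
(11/67) = -1 → non-residue.
(46/67) = -1 → non-residue.
(47/67) = +1 → QR.
Total quadratic residues among the 4: 2.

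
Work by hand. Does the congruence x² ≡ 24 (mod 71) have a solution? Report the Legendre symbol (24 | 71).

1

Pull out 2^3: since 71 ≡ 7 (mod 8), (2/71) = +1, so (2/71)^3 = +1.
Reciprocity: 3 ≡ 3 and 71 ≡ 3 (mod 4), so (3/71) = −(71/3).
Reduce top mod 3: now compute (2/3).
Pull out 2: since 3 ≡ 3 (mod 8), (2/3) = -1.
Reached (1/3) = 1. Collecting the sign flips along the way, the symbol is +1.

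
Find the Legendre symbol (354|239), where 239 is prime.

-1

First reduce: 354 ≡ 115 (mod 239).
Reciprocity: 115 ≡ 3 and 239 ≡ 3 (mod 4), so (115/239) = −(239/115).
Reduce top mod 115: now compute (9/115).
Reciprocity: 9 ≡ 1 and 115 ≡ 3 (mod 4), so (9/115) = +(115/9).
Reduce top mod 9: now compute (7/9).
Reciprocity: 7 ≡ 3 and 9 ≡ 1 (mod 4), so (7/9) = +(9/7).
Reduce top mod 7: now compute (2/7).
Pull out 2: since 7 ≡ 7 (mod 8), (2/7) = +1.
Reached (1/7) = 1. Collecting the sign flips along the way, the symbol is -1.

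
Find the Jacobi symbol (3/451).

Reciprocity: 3 ≡ 3 and 451 ≡ 3 (mod 4), so (3/451) = −(451/3).
Reduce top mod 3: now compute (1/3).
Reached (1/3) = 1. Collecting the sign flips along the way, the symbol is -1.

-1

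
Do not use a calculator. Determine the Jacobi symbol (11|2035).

0

Reciprocity: 11 ≡ 3 and 2035 ≡ 3 (mod 4), so (11/2035) = −(2035/11).
Reduce top mod 11: now compute (0/11).
Top reduces to 0: gcd > 1, so the symbol is 0.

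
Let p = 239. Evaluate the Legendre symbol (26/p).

Euler's criterion: (26/239) ≡ 26^119 (mod 239).
26^2 ≡ 198 (mod 239)
26^4 ≡ 8 (mod 239)
26^8 ≡ 64 (mod 239)
26^16 ≡ 33 (mod 239)
26^32 ≡ 133 (mod 239)
26^64 ≡ 3 (mod 239)
26^119 = 26^(64+32+16+4+2+1) ≡ 238 (mod 239).
Result is 238 ≡ −1, so (26/239) = −1.

-1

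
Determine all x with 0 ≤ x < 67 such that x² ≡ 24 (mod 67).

Since 67 ≡ 3 (mod 4), a square root of 24 is 24^((67+1)/4) = 24^17 mod 67.
Repeated squaring: 24^2≡40, 24^4≡59, 24^8≡64, 24^16≡9 (mod 67).
24^17 = 24^(16+1) ≡ 15 (mod 67).
Check: 15² = 225 ≡ 24 (mod 67). The two roots are 15 and 52.

15, 52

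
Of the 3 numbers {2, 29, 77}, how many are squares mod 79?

1

(2/79) = +1 → QR.
(29/79) = -1 → non-residue.
(77/79) = -1 → non-residue.
Total quadratic residues among the 3: 1.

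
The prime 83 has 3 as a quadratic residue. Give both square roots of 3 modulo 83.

13, 70

Since 83 ≡ 3 (mod 4), a square root of 3 is 3^((83+1)/4) = 3^21 mod 83.
Repeated squaring: 3^2≡9, 3^4≡81, 3^8≡4, 3^16≡16 (mod 83).
3^21 = 3^(16+4+1) ≡ 70 (mod 83).
Check: 70² = 4900 ≡ 3 (mod 83). The two roots are 13 and 70.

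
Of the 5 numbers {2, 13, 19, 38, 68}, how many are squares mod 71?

(2/71) = +1 → QR.
(13/71) = -1 → non-residue.
(19/71) = +1 → QR.
(38/71) = +1 → QR.
(68/71) = -1 → non-residue.
Total quadratic residues among the 5: 3.

3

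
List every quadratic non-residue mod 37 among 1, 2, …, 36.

Square k = 1,…,18 (k and 37−k give the same square):
1²=1, 2²=4, 3²=9, 4²=16, 5²=25, 6²=36, 7²≡12, 8²≡27, 9²≡7, 10²≡26, 11²≡10, 12²≡33, 13²≡21, 14²≡11, 15²≡3, 16²≡34, 17²≡30, 18²≡28 (mod 37).
The residues are {1, 3, 4, 7, 9, 10, 11, 12, 16, 21, 25, 26, 27, 28, 30, 33, 34, 36}; the non-residues are the remaining 18 nonzero classes.

2 5 6 8 13 14 15 17 18 19 20 22 23 24 29 31 32 35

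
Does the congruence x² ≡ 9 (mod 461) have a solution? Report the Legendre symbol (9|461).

1

Reciprocity: 9 ≡ 1 and 461 ≡ 1 (mod 4), so (9/461) = +(461/9).
Reduce top mod 9: now compute (2/9).
Pull out 2: since 9 ≡ 1 (mod 8), (2/9) = +1.
Reached (1/9) = 1. Collecting the sign flips along the way, the symbol is +1.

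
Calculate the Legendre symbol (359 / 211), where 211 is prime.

Euler's criterion: (359/211) ≡ 148^105 (mod 211).
148^2 ≡ 171 (mod 211)
148^4 ≡ 123 (mod 211)
148^8 ≡ 148 (mod 211)
148^16 ≡ 171 (mod 211)
148^32 ≡ 123 (mod 211)
148^64 ≡ 148 (mod 211)
148^105 = 148^(64+32+8+1) ≡ 1 (mod 211).
Result is 1, so (359/211) = 1.

1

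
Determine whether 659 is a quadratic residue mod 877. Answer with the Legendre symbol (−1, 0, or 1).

-1

Reciprocity: 659 ≡ 3 and 877 ≡ 1 (mod 4), so (659/877) = +(877/659).
Reduce top mod 659: now compute (218/659).
Pull out 2: since 659 ≡ 3 (mod 8), (2/659) = -1.
Reciprocity: 109 ≡ 1 and 659 ≡ 3 (mod 4), so (109/659) = +(659/109).
Reduce top mod 109: now compute (5/109).
Reciprocity: 5 ≡ 1 and 109 ≡ 1 (mod 4), so (5/109) = +(109/5).
Reduce top mod 5: now compute (4/5).
Pull out 2^2: since 5 ≡ 5 (mod 8), (2/5) = -1, so (2/5)^2 = +1.
Reached (1/5) = 1. Collecting the sign flips along the way, the symbol is -1.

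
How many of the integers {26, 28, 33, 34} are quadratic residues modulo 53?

(26/53) = -1 → non-residue.
(28/53) = +1 → QR.
(33/53) = -1 → non-residue.
(34/53) = -1 → non-residue.
Total quadratic residues among the 4: 1.

1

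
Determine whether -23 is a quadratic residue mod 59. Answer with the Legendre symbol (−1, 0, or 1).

1

Euler's criterion: (-23/59) ≡ 36^29 (mod 59).
36^2 ≡ 57 (mod 59)
36^4 ≡ 4 (mod 59)
36^8 ≡ 16 (mod 59)
36^16 ≡ 20 (mod 59)
36^29 = 36^(16+8+4+1) ≡ 1 (mod 59).
Result is 1, so (-23/59) = 1.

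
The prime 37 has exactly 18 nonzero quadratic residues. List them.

Square k = 1,…,18 (k and 37−k give the same square):
1²=1, 2²=4, 3²=9, 4²=16, 5²=25, 6²=36, 7²≡12, 8²≡27, 9²≡7, 10²≡26, 11²≡10, 12²≡33, 13²≡21, 14²≡11, 15²≡3, 16²≡34, 17²≡30, 18²≡28 (mod 37).
So the quadratic residues mod 37 are {1, 3, 4, 7, 9, 10, 11, 12, 16, 21, 25, 26, 27, 28, 30, 33, 34, 36}.

1 3 4 7 9 10 11 12 16 21 25 26 27 28 30 33 34 36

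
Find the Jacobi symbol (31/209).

Reciprocity: 31 ≡ 3 and 209 ≡ 1 (mod 4), so (31/209) = +(209/31).
Reduce top mod 31: now compute (23/31).
Reciprocity: 23 ≡ 3 and 31 ≡ 3 (mod 4), so (23/31) = −(31/23).
Reduce top mod 23: now compute (8/23).
Pull out 2^3: since 23 ≡ 7 (mod 8), (2/23) = +1, so (2/23)^3 = +1.
Reached (1/23) = 1. Collecting the sign flips along the way, the symbol is -1.

-1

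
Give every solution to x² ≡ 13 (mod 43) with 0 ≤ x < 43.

20, 23

Since 43 ≡ 3 (mod 4), a square root of 13 is 13^((43+1)/4) = 13^11 mod 43.
Repeated squaring: 13^2≡40, 13^4≡9, 13^8≡38 (mod 43).
13^11 = 13^(8+2+1) ≡ 23 (mod 43).
Check: 23² = 529 ≡ 13 (mod 43). The two roots are 20 and 23.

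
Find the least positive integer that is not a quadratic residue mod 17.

3

(2/17) = +1, so 2 is a residue.
(3/17) = −1, so 3 is the smallest positive non-residue mod 17.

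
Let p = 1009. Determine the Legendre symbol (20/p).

Pull out 2^2: since 1009 ≡ 1 (mod 8), (2/1009) = +1, so (2/1009)^2 = +1.
Reciprocity: 5 ≡ 1 and 1009 ≡ 1 (mod 4), so (5/1009) = +(1009/5).
Reduce top mod 5: now compute (4/5).
Pull out 2^2: since 5 ≡ 5 (mod 8), (2/5) = -1, so (2/5)^2 = +1.
Reached (1/5) = 1. Collecting the sign flips along the way, the symbol is +1.

1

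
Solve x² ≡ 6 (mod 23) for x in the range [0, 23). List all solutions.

11, 12

Since 23 ≡ 3 (mod 4), a square root of 6 is 6^((23+1)/4) = 6^6 mod 23.
Repeated squaring: 6^2≡13, 6^4≡8 (mod 23).
6^6 = 6^(4+2) ≡ 12 (mod 23).
Check: 12² = 144 ≡ 6 (mod 23). The two roots are 11 and 12.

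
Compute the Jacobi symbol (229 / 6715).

-1

Reciprocity: 229 ≡ 1 and 6715 ≡ 3 (mod 4), so (229/6715) = +(6715/229).
Reduce top mod 229: now compute (74/229).
Pull out 2: since 229 ≡ 5 (mod 8), (2/229) = -1.
Reciprocity: 37 ≡ 1 and 229 ≡ 1 (mod 4), so (37/229) = +(229/37).
Reduce top mod 37: now compute (7/37).
Reciprocity: 7 ≡ 3 and 37 ≡ 1 (mod 4), so (7/37) = +(37/7).
Reduce top mod 7: now compute (2/7).
Pull out 2: since 7 ≡ 7 (mod 8), (2/7) = +1.
Reached (1/7) = 1. Collecting the sign flips along the way, the symbol is -1.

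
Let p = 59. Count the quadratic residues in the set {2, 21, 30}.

(2/59) = -1 → non-residue.
(21/59) = +1 → QR.
(30/59) = -1 → non-residue.
Total quadratic residues among the 3: 1.

1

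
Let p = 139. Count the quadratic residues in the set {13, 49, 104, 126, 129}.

3

(13/139) = +1 → QR.
(49/139) = +1 → QR.
(104/139) = -1 → non-residue.
(126/139) = -1 → non-residue.
(129/139) = +1 → QR.
Total quadratic residues among the 5: 3.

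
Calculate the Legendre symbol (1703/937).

1

First reduce: 1703 ≡ 766 (mod 937).
Pull out 2: since 937 ≡ 1 (mod 8), (2/937) = +1.
Reciprocity: 383 ≡ 3 and 937 ≡ 1 (mod 4), so (383/937) = +(937/383).
Reduce top mod 383: now compute (171/383).
Reciprocity: 171 ≡ 3 and 383 ≡ 3 (mod 4), so (171/383) = −(383/171).
Reduce top mod 171: now compute (41/171).
Reciprocity: 41 ≡ 1 and 171 ≡ 3 (mod 4), so (41/171) = +(171/41).
Reduce top mod 41: now compute (7/41).
Reciprocity: 7 ≡ 3 and 41 ≡ 1 (mod 4), so (7/41) = +(41/7).
Reduce top mod 7: now compute (6/7).
Pull out 2: since 7 ≡ 7 (mod 8), (2/7) = +1.
Reciprocity: 3 ≡ 3 and 7 ≡ 3 (mod 4), so (3/7) = −(7/3).
Reduce top mod 3: now compute (1/3).
Reached (1/3) = 1. Collecting the sign flips along the way, the symbol is +1.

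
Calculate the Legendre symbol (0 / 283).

0

Top reduces to 0: gcd > 1, so the symbol is 0.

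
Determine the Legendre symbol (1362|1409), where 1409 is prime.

Pull out 2: since 1409 ≡ 1 (mod 8), (2/1409) = +1.
Reciprocity: 681 ≡ 1 and 1409 ≡ 1 (mod 4), so (681/1409) = +(1409/681).
Reduce top mod 681: now compute (47/681).
Reciprocity: 47 ≡ 3 and 681 ≡ 1 (mod 4), so (47/681) = +(681/47).
Reduce top mod 47: now compute (23/47).
Reciprocity: 23 ≡ 3 and 47 ≡ 3 (mod 4), so (23/47) = −(47/23).
Reduce top mod 23: now compute (1/23).
Reached (1/23) = 1. Collecting the sign flips along the way, the symbol is -1.

-1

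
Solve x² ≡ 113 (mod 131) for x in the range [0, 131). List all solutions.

47, 84

Since 131 ≡ 3 (mod 4), a square root of 113 is 113^((131+1)/4) = 113^33 mod 131.
Repeated squaring: 113^2≡62, 113^4≡45, 113^8≡60, 113^16≡63, 113^32≡39 (mod 131).
113^33 = 113^(32+1) ≡ 84 (mod 131).
Check: 84² = 7056 ≡ 113 (mod 131). The two roots are 47 and 84.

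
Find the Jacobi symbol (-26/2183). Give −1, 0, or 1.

-1

First reduce: -26 ≡ 2157 (mod 2183).
Reciprocity: 2157 ≡ 1 and 2183 ≡ 3 (mod 4), so (2157/2183) = +(2183/2157).
Reduce top mod 2157: now compute (26/2157).
Pull out 2: since 2157 ≡ 5 (mod 8), (2/2157) = -1.
Reciprocity: 13 ≡ 1 and 2157 ≡ 1 (mod 4), so (13/2157) = +(2157/13).
Reduce top mod 13: now compute (12/13).
Pull out 2^2: since 13 ≡ 5 (mod 8), (2/13) = -1, so (2/13)^2 = +1.
Reciprocity: 3 ≡ 3 and 13 ≡ 1 (mod 4), so (3/13) = +(13/3).
Reduce top mod 3: now compute (1/3).
Reached (1/3) = 1. Collecting the sign flips along the way, the symbol is -1.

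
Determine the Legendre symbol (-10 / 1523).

First reduce: -10 ≡ 1513 (mod 1523).
Reciprocity: 1513 ≡ 1 and 1523 ≡ 3 (mod 4), so (1513/1523) = +(1523/1513).
Reduce top mod 1513: now compute (10/1513).
Pull out 2: since 1513 ≡ 1 (mod 8), (2/1513) = +1.
Reciprocity: 5 ≡ 1 and 1513 ≡ 1 (mod 4), so (5/1513) = +(1513/5).
Reduce top mod 5: now compute (3/5).
Reciprocity: 3 ≡ 3 and 5 ≡ 1 (mod 4), so (3/5) = +(5/3).
Reduce top mod 3: now compute (2/3).
Pull out 2: since 3 ≡ 3 (mod 8), (2/3) = -1.
Reached (1/3) = 1. Collecting the sign flips along the way, the symbol is -1.

-1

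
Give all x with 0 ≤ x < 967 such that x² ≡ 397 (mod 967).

Since 967 ≡ 3 (mod 4), a square root of 397 is 397^((967+1)/4) = 397^242 mod 967.
Repeated squaring: 397^2≡955, 397^4≡144, 397^8≡429, 397^16≡311, 397^32≡21, 397^64≡441, 397^128≡114 (mod 967).
397^242 = 397^(128+64+32+16+2) ≡ 450 (mod 967).
Check: 450² = 202500 ≡ 397 (mod 967). The two roots are 450 and 517.

450, 517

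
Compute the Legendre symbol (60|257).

Pull out 2^2: since 257 ≡ 1 (mod 8), (2/257) = +1, so (2/257)^2 = +1.
Reciprocity: 15 ≡ 3 and 257 ≡ 1 (mod 4), so (15/257) = +(257/15).
Reduce top mod 15: now compute (2/15).
Pull out 2: since 15 ≡ 7 (mod 8), (2/15) = +1.
Reached (1/15) = 1. Collecting the sign flips along the way, the symbol is +1.

1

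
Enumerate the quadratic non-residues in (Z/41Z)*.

Square k = 1,…,20 (k and 41−k give the same square):
1²=1, 2²=4, 3²=9, 4²=16, 5²=25, 6²=36, 7²≡8, 8²≡23, 9²≡40, 10²≡18, 11²≡39, 12²≡21, 13²≡5, 14²≡32, 15²≡20, 16²≡10, 17²≡2, 18²≡37, 19²≡33, 20²≡31 (mod 41).
The residues are {1, 2, 4, 5, 8, 9, 10, 16, 18, 20, 21, 23, 25, 31, 32, 33, 36, 37, 39, 40}; the non-residues are the remaining 20 nonzero classes.

3,6,7,11,12,13,14,15,17,19,22,24,26,27,28,29,30,34,35,38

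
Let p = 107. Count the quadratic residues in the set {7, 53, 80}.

(7/107) = -1 → non-residue.
(53/107) = +1 → QR.
(80/107) = -1 → non-residue.
Total quadratic residues among the 3: 1.

1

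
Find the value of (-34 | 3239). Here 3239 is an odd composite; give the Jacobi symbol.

First reduce: -34 ≡ 3205 (mod 3239).
Reciprocity: 3205 ≡ 1 and 3239 ≡ 3 (mod 4), so (3205/3239) = +(3239/3205).
Reduce top mod 3205: now compute (34/3205).
Pull out 2: since 3205 ≡ 5 (mod 8), (2/3205) = -1.
Reciprocity: 17 ≡ 1 and 3205 ≡ 1 (mod 4), so (17/3205) = +(3205/17).
Reduce top mod 17: now compute (9/17).
Reciprocity: 9 ≡ 1 and 17 ≡ 1 (mod 4), so (9/17) = +(17/9).
Reduce top mod 9: now compute (8/9).
Pull out 2^3: since 9 ≡ 1 (mod 8), (2/9) = +1, so (2/9)^3 = +1.
Reached (1/9) = 1. Collecting the sign flips along the way, the symbol is -1.

-1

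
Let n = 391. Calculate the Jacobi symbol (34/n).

Pull out 2: since 391 ≡ 7 (mod 8), (2/391) = +1.
Reciprocity: 17 ≡ 1 and 391 ≡ 3 (mod 4), so (17/391) = +(391/17).
Reduce top mod 17: now compute (0/17).
Top reduces to 0: gcd > 1, so the symbol is 0.

0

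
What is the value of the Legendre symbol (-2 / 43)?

Euler's criterion: (-2/43) ≡ 41^21 (mod 43).
41^2 ≡ 4 (mod 43)
41^4 ≡ 16 (mod 43)
41^8 ≡ 41 (mod 43)
41^16 ≡ 4 (mod 43)
41^21 = 41^(16+4+1) ≡ 1 (mod 43).
Result is 1, so (-2/43) = 1.

1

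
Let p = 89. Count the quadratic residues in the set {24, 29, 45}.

(24/89) = -1 → non-residue.
(29/89) = -1 → non-residue.
(45/89) = +1 → QR.
Total quadratic residues among the 3: 1.

1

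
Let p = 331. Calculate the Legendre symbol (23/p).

Euler's criterion: (23/331) ≡ 23^165 (mod 331).
23^2 ≡ 198 (mod 331)
23^4 ≡ 146 (mod 331)
23^8 ≡ 132 (mod 331)
23^16 ≡ 212 (mod 331)
23^32 ≡ 259 (mod 331)
23^64 ≡ 219 (mod 331)
23^128 ≡ 297 (mod 331)
23^165 = 23^(128+32+4+1) ≡ 330 (mod 331).
Result is 330 ≡ −1, so (23/331) = −1.

-1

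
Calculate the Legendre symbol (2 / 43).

Euler's criterion: (2/43) ≡ 2^21 (mod 43).
2^2 ≡ 4 (mod 43)
2^4 ≡ 16 (mod 43)
2^8 ≡ 41 (mod 43)
2^16 ≡ 4 (mod 43)
2^21 = 2^(16+4+1) ≡ 42 (mod 43).
Result is 42 ≡ −1, so (2/43) = −1.

-1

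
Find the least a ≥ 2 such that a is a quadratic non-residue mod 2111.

7

(2/2111) = +1, so 2 is a residue.
(3/2111) = +1, so 3 is a residue.
(4/2111) = +1, so 4 is a residue.
(5/2111) = +1, so 5 is a residue.
(6/2111) = +1, so 6 is a residue.
(7/2111) = −1, so 7 is the smallest positive non-residue mod 2111.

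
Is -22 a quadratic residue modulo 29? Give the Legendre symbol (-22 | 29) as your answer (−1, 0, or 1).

Euler's criterion: (-22/29) ≡ 7^14 (mod 29).
7^2 ≡ 20 (mod 29)
7^4 ≡ 23 (mod 29)
7^8 ≡ 7 (mod 29)
7^14 = 7^(8+4+2) ≡ 1 (mod 29).
Result is 1, so (-22/29) = 1.

1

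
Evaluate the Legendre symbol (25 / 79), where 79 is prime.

Reciprocity: 25 ≡ 1 and 79 ≡ 3 (mod 4), so (25/79) = +(79/25).
Reduce top mod 25: now compute (4/25).
Pull out 2^2: since 25 ≡ 1 (mod 8), (2/25) = +1, so (2/25)^2 = +1.
Reached (1/25) = 1. Collecting the sign flips along the way, the symbol is +1.

1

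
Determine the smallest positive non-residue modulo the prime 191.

(2/191) = +1, so 2 is a residue.
(3/191) = +1, so 3 is a residue.
(4/191) = +1, so 4 is a residue.
(5/191) = +1, so 5 is a residue.
(6/191) = +1, so 6 is a residue.
(7/191) = −1, so 7 is the smallest positive non-residue mod 191.

7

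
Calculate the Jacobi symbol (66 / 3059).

1

Pull out 2: since 3059 ≡ 3 (mod 8), (2/3059) = -1.
Reciprocity: 33 ≡ 1 and 3059 ≡ 3 (mod 4), so (33/3059) = +(3059/33).
Reduce top mod 33: now compute (23/33).
Reciprocity: 23 ≡ 3 and 33 ≡ 1 (mod 4), so (23/33) = +(33/23).
Reduce top mod 23: now compute (10/23).
Pull out 2: since 23 ≡ 7 (mod 8), (2/23) = +1.
Reciprocity: 5 ≡ 1 and 23 ≡ 3 (mod 4), so (5/23) = +(23/5).
Reduce top mod 5: now compute (3/5).
Reciprocity: 3 ≡ 3 and 5 ≡ 1 (mod 4), so (3/5) = +(5/3).
Reduce top mod 3: now compute (2/3).
Pull out 2: since 3 ≡ 3 (mod 8), (2/3) = -1.
Reached (1/3) = 1. Collecting the sign flips along the way, the symbol is +1.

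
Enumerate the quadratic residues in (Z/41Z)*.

1,2,4,5,8,9,10,16,18,20,21,23,25,31,32,33,36,37,39,40

Square k = 1,…,20 (k and 41−k give the same square):
1²=1, 2²=4, 3²=9, 4²=16, 5²=25, 6²=36, 7²≡8, 8²≡23, 9²≡40, 10²≡18, 11²≡39, 12²≡21, 13²≡5, 14²≡32, 15²≡20, 16²≡10, 17²≡2, 18²≡37, 19²≡33, 20²≡31 (mod 41).
So the quadratic residues mod 41 are {1, 2, 4, 5, 8, 9, 10, 16, 18, 20, 21, 23, 25, 31, 32, 33, 36, 37, 39, 40}.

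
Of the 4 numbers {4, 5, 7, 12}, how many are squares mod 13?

(4/13) = +1 → QR.
(5/13) = -1 → non-residue.
(7/13) = -1 → non-residue.
(12/13) = +1 → QR.
Total quadratic residues among the 4: 2.

2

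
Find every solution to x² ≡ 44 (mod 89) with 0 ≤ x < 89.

20, 69

89 ≡ 1 (mod 4), so we find a root by search.
Trying successive values, 20² = 400 ≡ 44 (mod 89). The other root is 89 − 20 = 69.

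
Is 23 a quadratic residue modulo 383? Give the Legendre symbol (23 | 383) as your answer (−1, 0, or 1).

1

Euler's criterion: (23/383) ≡ 23^191 (mod 383).
23^2 ≡ 146 (mod 383)
23^4 ≡ 251 (mod 383)
23^8 ≡ 189 (mod 383)
23^16 ≡ 102 (mod 383)
23^32 ≡ 63 (mod 383)
23^64 ≡ 139 (mod 383)
23^128 ≡ 171 (mod 383)
23^191 = 23^(128+32+16+8+4+2+1) ≡ 1 (mod 383).
Result is 1, so (23/383) = 1.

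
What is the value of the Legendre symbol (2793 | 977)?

Euler's criterion: (2793/977) ≡ 839^488 (mod 977).
839^2 ≡ 481 (mod 977)
839^4 ≡ 789 (mod 977)
839^8 ≡ 172 (mod 977)
839^16 ≡ 274 (mod 977)
839^32 ≡ 824 (mod 977)
839^64 ≡ 938 (mod 977)
839^128 ≡ 544 (mod 977)
839^256 ≡ 882 (mod 977)
839^488 = 839^(256+128+64+32+8) ≡ 1 (mod 977).
Result is 1, so (2793/977) = 1.

1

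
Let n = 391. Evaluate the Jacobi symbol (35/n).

1

Reciprocity: 35 ≡ 3 and 391 ≡ 3 (mod 4), so (35/391) = −(391/35).
Reduce top mod 35: now compute (6/35).
Pull out 2: since 35 ≡ 3 (mod 8), (2/35) = -1.
Reciprocity: 3 ≡ 3 and 35 ≡ 3 (mod 4), so (3/35) = −(35/3).
Reduce top mod 3: now compute (2/3).
Pull out 2: since 3 ≡ 3 (mod 8), (2/3) = -1.
Reached (1/3) = 1. Collecting the sign flips along the way, the symbol is +1.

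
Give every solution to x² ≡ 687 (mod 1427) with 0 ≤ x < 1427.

Since 1427 ≡ 3 (mod 4), a square root of 687 is 687^((1427+1)/4) = 687^357 mod 1427.
Repeated squaring: 687^2≡1059, 687^4≡1286, 687^8≡1330, 687^16≡847, 687^32≡1055, 687^64≡1392, 687^128≡1225, 687^256≡848 (mod 1427).
687^357 = 687^(256+64+32+4+1) ≡ 1299 (mod 1427).
Check: 1299² = 1687401 ≡ 687 (mod 1427). The two roots are 128 and 1299.

128, 1299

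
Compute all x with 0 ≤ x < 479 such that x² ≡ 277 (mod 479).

117, 362

Since 479 ≡ 3 (mod 4), a square root of 277 is 277^((479+1)/4) = 277^120 mod 479.
Repeated squaring: 277^2≡89, 277^4≡257, 277^8≡426, 277^16≡414, 277^32≡393, 277^64≡211 (mod 479).
277^120 = 277^(64+32+16+8) ≡ 362 (mod 479).
Check: 362² = 131044 ≡ 277 (mod 479). The two roots are 117 and 362.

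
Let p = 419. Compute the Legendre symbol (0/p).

0

Top reduces to 0: gcd > 1, so the symbol is 0.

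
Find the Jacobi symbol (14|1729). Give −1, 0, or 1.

Pull out 2: since 1729 ≡ 1 (mod 8), (2/1729) = +1.
Reciprocity: 7 ≡ 3 and 1729 ≡ 1 (mod 4), so (7/1729) = +(1729/7).
Reduce top mod 7: now compute (0/7).
Top reduces to 0: gcd > 1, so the symbol is 0.

0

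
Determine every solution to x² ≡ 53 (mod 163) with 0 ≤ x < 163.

78, 85

Since 163 ≡ 3 (mod 4), a square root of 53 is 53^((163+1)/4) = 53^41 mod 163.
Repeated squaring: 53^2≡38, 53^4≡140, 53^8≡40, 53^16≡133, 53^32≡85 (mod 163).
53^41 = 53^(32+8+1) ≡ 85 (mod 163).
Check: 85² = 7225 ≡ 53 (mod 163). The two roots are 78 and 85.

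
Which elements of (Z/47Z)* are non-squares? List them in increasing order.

Square k = 1,…,23 (k and 47−k give the same square):
1²=1, 2²=4, 3²=9, 4²=16, 5²=25, 6²=36, 7²≡2, 8²≡17, 9²≡34, 10²≡6, 11²≡27, 12²≡3, 13²≡28, 14²≡8, 15²≡37, 16²≡21, 17²≡7, 18²≡42, 19²≡32, 20²≡24, 21²≡18, 22²≡14, 23²≡12 (mod 47).
The residues are {1, 2, 3, 4, 6, 7, 8, 9, 12, 14, 16, 17, 18, 21, 24, 25, 27, 28, 32, 34, 36, 37, 42}; the non-residues are the remaining 23 nonzero classes.

5,10,11,13,15,19,20,22,23,26,29,30,31,33,35,38,39,40,41,43,44,45,46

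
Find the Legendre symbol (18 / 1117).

Euler's criterion: (18/1117) ≡ 18^558 (mod 1117).
18^2 ≡ 324 (mod 1117)
18^4 ≡ 1095 (mod 1117)
18^8 ≡ 484 (mod 1117)
18^16 ≡ 803 (mod 1117)
18^32 ≡ 300 (mod 1117)
18^64 ≡ 640 (mod 1117)
18^128 ≡ 778 (mod 1117)
18^256 ≡ 987 (mod 1117)
18^512 ≡ 145 (mod 1117)
18^558 = 18^(512+32+8+4+2) ≡ 1116 (mod 1117).
Result is 1116 ≡ −1, so (18/1117) = −1.

-1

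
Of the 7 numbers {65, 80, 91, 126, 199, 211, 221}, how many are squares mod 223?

4

(65/223) = +1 → QR.
(80/223) = -1 → non-residue.
(91/223) = -1 → non-residue.
(126/223) = +1 → QR.
(199/223) = +1 → QR.
(211/223) = +1 → QR.
(221/223) = -1 → non-residue.
Total quadratic residues among the 7: 4.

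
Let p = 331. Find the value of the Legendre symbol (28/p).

-1

Euler's criterion: (28/331) ≡ 28^165 (mod 331).
28^2 ≡ 122 (mod 331)
28^4 ≡ 320 (mod 331)
28^8 ≡ 121 (mod 331)
28^16 ≡ 77 (mod 331)
28^32 ≡ 302 (mod 331)
28^64 ≡ 179 (mod 331)
28^128 ≡ 265 (mod 331)
28^165 = 28^(128+32+4+1) ≡ 330 (mod 331).
Result is 330 ≡ −1, so (28/331) = −1.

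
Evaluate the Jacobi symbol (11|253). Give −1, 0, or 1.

0

Reciprocity: 11 ≡ 3 and 253 ≡ 1 (mod 4), so (11/253) = +(253/11).
Reduce top mod 11: now compute (0/11).
Top reduces to 0: gcd > 1, so the symbol is 0.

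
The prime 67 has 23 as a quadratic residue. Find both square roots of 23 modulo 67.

31, 36

Since 67 ≡ 3 (mod 4), a square root of 23 is 23^((67+1)/4) = 23^17 mod 67.
Repeated squaring: 23^2≡60, 23^4≡49, 23^8≡56, 23^16≡54 (mod 67).
23^17 = 23^(16+1) ≡ 36 (mod 67).
Check: 36² = 1296 ≡ 23 (mod 67). The two roots are 31 and 36.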